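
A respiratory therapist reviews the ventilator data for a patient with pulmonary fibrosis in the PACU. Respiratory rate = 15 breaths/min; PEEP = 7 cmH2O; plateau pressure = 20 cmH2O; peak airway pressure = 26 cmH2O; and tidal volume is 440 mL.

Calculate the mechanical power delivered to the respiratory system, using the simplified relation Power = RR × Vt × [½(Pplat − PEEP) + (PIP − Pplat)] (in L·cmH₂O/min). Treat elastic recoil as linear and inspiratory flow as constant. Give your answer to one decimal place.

82.5

Per-breath work = Vt × [½(Pplat−PEEP) + (PIP−Pplat)] = 0.440 × [0.5×13.0 + 6.0] = 0.440 × 12.5 = 5.5 L·cmH2O.
Power = 15 × 5.5 = 82.5 L·cmH2O/min.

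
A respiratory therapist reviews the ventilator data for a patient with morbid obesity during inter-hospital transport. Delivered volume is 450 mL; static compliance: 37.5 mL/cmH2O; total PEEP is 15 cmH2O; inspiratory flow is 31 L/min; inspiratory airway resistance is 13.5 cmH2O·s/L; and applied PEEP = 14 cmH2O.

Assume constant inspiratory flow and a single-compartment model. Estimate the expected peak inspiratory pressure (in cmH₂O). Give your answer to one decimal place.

34.0

Flow: 31 L/min ÷ 60 = 0.5167 L/s.
Total PEEP = 15 cmH2O (set 14 + intrinsic 1); this is the baseline alveolar pressure.
Equation of motion (constant flow): PIP = Vt/C + R·V̇ + PEEP.
PIP = 450/37.5 + 13.5×0.5167 + 15 = 12.0 + 6.975 + 15 = 33.975 cmH2O.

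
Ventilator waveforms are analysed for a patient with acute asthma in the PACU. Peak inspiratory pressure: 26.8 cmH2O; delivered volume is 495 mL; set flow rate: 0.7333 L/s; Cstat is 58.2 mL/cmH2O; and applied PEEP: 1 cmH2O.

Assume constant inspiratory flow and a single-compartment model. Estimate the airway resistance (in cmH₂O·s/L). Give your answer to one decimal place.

23.6

Equation of motion (constant flow): PIP = Vt/C + R·V̇ + PEEP.
R·V̇ = PIP − Vt/C − PEEP = 26.8 − 495/58.2 − 1 = 26.8 − 8.505 − 1 = 17.295 cmH2O.
R = 17.295 / 0.7333 = 23.585 cmH2O·s/L.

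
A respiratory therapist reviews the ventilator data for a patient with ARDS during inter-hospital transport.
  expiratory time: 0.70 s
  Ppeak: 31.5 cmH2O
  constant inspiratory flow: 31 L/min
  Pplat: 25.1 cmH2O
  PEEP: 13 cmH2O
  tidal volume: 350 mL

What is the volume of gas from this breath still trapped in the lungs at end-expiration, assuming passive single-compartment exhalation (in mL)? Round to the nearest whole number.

50

Flow: 31 L/min ÷ 60 = 0.5167 L/s.
R = (PIP − Pplat)/V̇ = (31.5 − 25.1) / 0.5167 = 6.4/0.5167 = 12.386 cmH2O·s/L.
C = Vt/(Pplat − PEEP) = 350.0 / (25.1 − 13) = 350.0/12.1 = 28.926 mL/cmH2O.
τ = R × C = 12.386 × 0.02893 L/cmH2O = 0.3583 s.
Fraction remaining = e^(−Te/τ) = e^(−0.70/0.3583) = 0.1418.
Trapped volume = 350.0 × 0.1418 = 49.63 mL.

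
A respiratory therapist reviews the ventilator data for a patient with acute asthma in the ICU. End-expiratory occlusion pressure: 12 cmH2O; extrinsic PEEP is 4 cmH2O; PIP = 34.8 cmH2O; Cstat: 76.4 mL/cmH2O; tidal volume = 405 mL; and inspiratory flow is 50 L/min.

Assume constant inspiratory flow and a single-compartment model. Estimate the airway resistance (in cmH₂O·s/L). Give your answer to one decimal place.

21.0

Flow: 50 L/min ÷ 60 = 0.8333 L/s.
Total PEEP = 12 cmH2O (set 4 + intrinsic 8); this is the baseline alveolar pressure.
Equation of motion (constant flow): PIP = Vt/C + R·V̇ + PEEP.
R·V̇ = PIP − Vt/C − PEEP = 34.8 − 405/76.4 − 12 = 34.8 − 5.301 − 12 = 17.499 cmH2O.
R = 17.499 / 0.8333 = 21.0 cmH2O·s/L.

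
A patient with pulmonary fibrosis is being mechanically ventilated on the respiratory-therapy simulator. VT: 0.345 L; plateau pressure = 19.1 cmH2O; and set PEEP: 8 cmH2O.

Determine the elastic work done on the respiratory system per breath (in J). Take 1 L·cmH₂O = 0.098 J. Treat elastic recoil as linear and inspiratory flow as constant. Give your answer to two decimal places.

0.19

Elastic work ≈ ½ × (Pplat − PEEP) × Vt = 0.5 × (19.1 − 8) × 0.345 L = 0.5 × 11.1 × 0.345 = 1.915 L·cmH2O.
× 0.098 J/(L·cmH2O) → 0.1877 J.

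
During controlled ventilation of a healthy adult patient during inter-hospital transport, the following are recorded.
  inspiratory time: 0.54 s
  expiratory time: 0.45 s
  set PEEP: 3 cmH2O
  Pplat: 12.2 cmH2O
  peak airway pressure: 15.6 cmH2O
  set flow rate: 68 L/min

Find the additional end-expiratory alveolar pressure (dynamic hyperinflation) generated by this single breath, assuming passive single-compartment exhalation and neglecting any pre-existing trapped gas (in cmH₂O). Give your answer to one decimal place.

Flow: 68 L/min ÷ 60 = 1.1333 L/s.
Vt = flow × Ti = 1.1333 L/s × 0.54 s × 1000 mL/L = 611.98 mL.
R = (PIP − Pplat)/V̇ = (15.6 − 12.2) / 1.1333 = 3.4/1.1333 = 3.0 cmH2O·s/L.
C = Vt/(Pplat − PEEP) = 611.98 / (12.2 − 3) = 611.98/9.2 = 66.52 mL/cmH2O.
τ = R × C = 3.0 × 0.06652 L/cmH2O = 0.1996 s.
Fraction remaining = e^(−Te/τ) = e^(−0.45/0.1996) = 0.1049; trapped volume = 611.98 × 0.1049 = 64.197 mL.
Additional alveolar pressure from trapping ≈ V_trapped / C = 64.197 / 66.52 = 0.9651 cmH2O.

1.0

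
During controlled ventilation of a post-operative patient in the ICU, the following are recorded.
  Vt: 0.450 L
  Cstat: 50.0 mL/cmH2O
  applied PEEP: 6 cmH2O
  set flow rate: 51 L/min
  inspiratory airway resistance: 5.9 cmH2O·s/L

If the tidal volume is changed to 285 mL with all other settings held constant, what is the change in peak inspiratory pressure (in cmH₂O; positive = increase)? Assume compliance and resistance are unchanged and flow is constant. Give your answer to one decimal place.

-3.3

PIP = Vt/C + R·V̇ + PEEP (constant-flow equation of motion).
Only the elastic term changes: ΔPIP = ΔVt / C = (285 − 450) / 50.0 = -3.3 cmH2O.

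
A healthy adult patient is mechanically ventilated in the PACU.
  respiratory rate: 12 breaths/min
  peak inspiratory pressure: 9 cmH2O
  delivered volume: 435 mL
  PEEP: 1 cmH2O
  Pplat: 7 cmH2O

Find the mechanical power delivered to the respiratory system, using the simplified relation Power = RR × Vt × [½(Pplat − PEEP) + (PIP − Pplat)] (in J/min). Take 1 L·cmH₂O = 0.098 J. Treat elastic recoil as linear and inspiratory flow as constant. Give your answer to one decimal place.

Per-breath work = Vt × [½(Pplat−PEEP) + (PIP−Pplat)] = 0.435 × [0.5×6.0 + 2.0] = 0.435 × 5.0 = 2.175 L·cmH2O.
Power = 12 × 2.175 = 26.1 L·cmH2O/min.
× 0.098 J/(L·cmH2O) → 2.558 J/min.

2.6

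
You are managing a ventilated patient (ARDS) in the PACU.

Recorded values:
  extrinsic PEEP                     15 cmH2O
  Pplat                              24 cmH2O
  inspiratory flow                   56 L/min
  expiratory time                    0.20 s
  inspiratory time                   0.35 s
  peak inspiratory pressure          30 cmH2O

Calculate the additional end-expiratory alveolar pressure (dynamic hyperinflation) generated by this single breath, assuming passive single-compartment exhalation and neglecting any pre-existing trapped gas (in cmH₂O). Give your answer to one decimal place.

Flow: 56 L/min ÷ 60 = 0.9333 L/s.
Vt = flow × Ti = 0.9333 L/s × 0.35 s × 1000 mL/L = 326.66 mL.
R = (PIP − Pplat)/V̇ = (30 − 24) / 0.9333 = 6.0/0.9333 = 6.429 cmH2O·s/L.
C = Vt/(Pplat − PEEP) = 326.66 / (24 − 15) = 326.66/9.0 = 36.296 mL/cmH2O.
τ = R × C = 6.429 × 0.0363 L/cmH2O = 0.2334 s.
Fraction remaining = e^(−Te/τ) = e^(−0.20/0.2334) = 0.4245; trapped volume = 326.66 × 0.4245 = 138.67 mL.
Additional alveolar pressure from trapping ≈ V_trapped / C = 138.67 / 36.296 = 3.821 cmH2O.

3.8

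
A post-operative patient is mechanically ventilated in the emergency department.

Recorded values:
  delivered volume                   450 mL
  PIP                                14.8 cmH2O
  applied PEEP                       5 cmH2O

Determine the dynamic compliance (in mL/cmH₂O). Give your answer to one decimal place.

Dynamic compliance = Vt / (PIP − PEEP) = 450 / (14.8 − 5) = 450 / 9.8 = 45.918 mL/cmH2O.

45.9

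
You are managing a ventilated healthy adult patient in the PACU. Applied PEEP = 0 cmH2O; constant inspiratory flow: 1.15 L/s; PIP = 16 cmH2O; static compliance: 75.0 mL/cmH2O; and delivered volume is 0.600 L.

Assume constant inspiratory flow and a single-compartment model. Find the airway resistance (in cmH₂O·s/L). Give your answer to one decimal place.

7.0

Equation of motion (constant flow): PIP = Vt/C + R·V̇ + PEEP.
R·V̇ = PIP − Vt/C − PEEP = 16 − 600/75.0 − 0 = 16 − 8.0 − 0 = 8.0 cmH2O.
R = 8.0 / 1.15 = 6.957 cmH2O·s/L.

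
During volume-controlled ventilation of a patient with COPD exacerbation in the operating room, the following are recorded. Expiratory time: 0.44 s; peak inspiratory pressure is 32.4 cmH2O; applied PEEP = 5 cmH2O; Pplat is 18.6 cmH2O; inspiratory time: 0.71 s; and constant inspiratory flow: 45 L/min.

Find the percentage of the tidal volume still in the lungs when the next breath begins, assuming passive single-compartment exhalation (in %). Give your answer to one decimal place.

54.3

Flow: 45 L/min ÷ 60 = 0.75 L/s.
Vt = flow × Ti = 0.75 L/s × 0.71 s × 1000 mL/L = 532.5 mL.
R = (PIP − Pplat)/V̇ = (32.4 − 18.6) / 0.75 = 13.8/0.75 = 18.4 cmH2O·s/L.
C = Vt/(Pplat − PEEP) = 532.5 / (18.6 − 5) = 532.5/13.6 = 39.154 mL/cmH2O.
τ = R × C = 18.4 × 0.03915 L/cmH2O = 0.7204 s.
Fraction remaining at end-expiration = e^(−Te/τ) = e^(−0.44/0.7204) = 0.5429 → 54.29%.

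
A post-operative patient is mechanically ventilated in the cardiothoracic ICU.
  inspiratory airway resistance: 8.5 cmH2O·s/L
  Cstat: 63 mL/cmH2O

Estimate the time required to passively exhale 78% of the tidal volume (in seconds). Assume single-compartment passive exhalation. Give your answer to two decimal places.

0.81

τ = R × C = 8.5 × 63 mL/cmH2O = 8.5 × 0.063 L/cmH2O = 0.5355 s.
Exhaled fraction f = 1 − e^(−t/τ) → t = −τ·ln(1 − f) = −0.5355·ln(0.22) = 0.8108 s.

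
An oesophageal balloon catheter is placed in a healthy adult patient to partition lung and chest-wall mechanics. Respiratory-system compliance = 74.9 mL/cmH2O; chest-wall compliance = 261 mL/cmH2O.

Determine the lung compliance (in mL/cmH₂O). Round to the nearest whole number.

105

1/CL = 1/Crs − 1/Ccw.
1/CL = 1/74.9 − 1/261 = 0.00952.
CL = 105.04 mL/cmH2O.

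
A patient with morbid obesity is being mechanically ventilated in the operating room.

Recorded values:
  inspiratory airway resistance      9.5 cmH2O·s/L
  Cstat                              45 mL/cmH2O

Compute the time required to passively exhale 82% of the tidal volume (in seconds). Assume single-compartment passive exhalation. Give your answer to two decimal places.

τ = R × C = 9.5 × 45 mL/cmH2O = 9.5 × 0.045 L/cmH2O = 0.4275 s.
Exhaled fraction f = 1 − e^(−t/τ) → t = −τ·ln(1 − f) = −0.4275·ln(0.18) = 0.7331 s.

0.73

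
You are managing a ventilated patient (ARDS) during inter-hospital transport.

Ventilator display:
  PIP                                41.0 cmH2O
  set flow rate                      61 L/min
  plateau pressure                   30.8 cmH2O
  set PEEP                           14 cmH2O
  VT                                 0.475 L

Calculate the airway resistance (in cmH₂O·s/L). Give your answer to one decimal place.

Flow: 61 L/min ÷ 60 = 1.0167 L/s.
Raw = (PIP − Pplat) / flow = (41.0 − 30.8) / 1.0167 = 10.2 / 1.0167 = 10.032 cmH2O·s/L.

10.0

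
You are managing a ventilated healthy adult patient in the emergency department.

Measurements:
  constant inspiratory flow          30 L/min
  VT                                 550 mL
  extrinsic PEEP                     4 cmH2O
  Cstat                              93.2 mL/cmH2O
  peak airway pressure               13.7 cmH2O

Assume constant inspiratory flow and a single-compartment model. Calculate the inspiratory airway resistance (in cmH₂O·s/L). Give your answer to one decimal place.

Flow: 30 L/min ÷ 60 = 0.5 L/s.
Equation of motion (constant flow): PIP = Vt/C + R·V̇ + PEEP.
R·V̇ = PIP − Vt/C − PEEP = 13.7 − 550/93.2 − 4 = 13.7 − 5.901 − 4 = 3.799 cmH2O.
R = 3.799 / 0.5 = 7.598 cmH2O·s/L.

7.6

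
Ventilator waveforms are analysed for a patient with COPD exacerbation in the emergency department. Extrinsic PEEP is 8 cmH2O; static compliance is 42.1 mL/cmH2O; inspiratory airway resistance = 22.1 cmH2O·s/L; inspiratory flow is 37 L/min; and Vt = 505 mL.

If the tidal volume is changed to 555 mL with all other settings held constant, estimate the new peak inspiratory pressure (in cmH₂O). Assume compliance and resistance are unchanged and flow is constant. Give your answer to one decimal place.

Flow: 37 L/min ÷ 60 = 0.6167 L/s.
PIP = Vt/C + R·V̇ + PEEP (constant-flow equation of motion).
Only the elastic term changes: ΔPIP = ΔVt / C = (555 − 505) / 42.1 = 1.188 cmH2O.
Original PIP = 505/42.1 + 22.1×0.6167 + 8 = 33.624 cmH2O; new PIP = 33.624 + (1.188) = 34.812 cmH2O.

34.8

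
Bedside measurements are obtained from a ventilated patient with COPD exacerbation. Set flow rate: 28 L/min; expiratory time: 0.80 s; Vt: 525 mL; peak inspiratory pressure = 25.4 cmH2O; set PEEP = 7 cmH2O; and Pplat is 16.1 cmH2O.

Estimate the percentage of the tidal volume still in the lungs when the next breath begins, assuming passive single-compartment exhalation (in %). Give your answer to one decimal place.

Flow: 28 L/min ÷ 60 = 0.4667 L/s.
R = (PIP − Pplat)/V̇ = (25.4 − 16.1) / 0.4667 = 9.3/0.4667 = 19.927 cmH2O·s/L.
C = Vt/(Pplat − PEEP) = 525.0 / (16.1 − 7) = 525.0/9.1 = 57.692 mL/cmH2O.
τ = R × C = 19.927 × 0.05769 L/cmH2O = 1.15 s.
Fraction remaining at end-expiration = e^(−Te/τ) = e^(−0.80/1.15) = 0.4987 → 49.87%.

49.9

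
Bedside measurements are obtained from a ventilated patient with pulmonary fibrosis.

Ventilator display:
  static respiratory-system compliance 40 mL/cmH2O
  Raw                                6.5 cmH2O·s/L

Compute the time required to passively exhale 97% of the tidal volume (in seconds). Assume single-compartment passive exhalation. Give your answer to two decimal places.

τ = R × C = 6.5 × 40 mL/cmH2O = 6.5 × 0.040 L/cmH2O = 0.26 s.
Exhaled fraction f = 1 − e^(−t/τ) → t = −τ·ln(1 − f) = −0.26·ln(0.03) = 0.9117 s.

0.91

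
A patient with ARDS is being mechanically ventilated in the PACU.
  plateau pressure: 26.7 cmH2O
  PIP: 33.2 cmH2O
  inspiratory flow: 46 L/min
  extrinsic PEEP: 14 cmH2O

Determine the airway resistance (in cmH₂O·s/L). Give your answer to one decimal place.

Flow: 46 L/min ÷ 60 = 0.7667 L/s.
Raw = (PIP − Pplat) / flow = (33.2 − 26.7) / 0.7667 = 6.5 / 0.7667 = 8.478 cmH2O·s/L.

8.5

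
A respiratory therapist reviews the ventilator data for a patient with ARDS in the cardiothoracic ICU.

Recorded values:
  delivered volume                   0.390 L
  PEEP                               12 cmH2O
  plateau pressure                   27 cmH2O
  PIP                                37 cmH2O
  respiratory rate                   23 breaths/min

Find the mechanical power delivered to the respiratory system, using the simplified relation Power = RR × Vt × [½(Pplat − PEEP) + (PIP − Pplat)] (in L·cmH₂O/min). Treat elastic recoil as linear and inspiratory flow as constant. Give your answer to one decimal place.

Per-breath work = Vt × [½(Pplat−PEEP) + (PIP−Pplat)] = 0.390 × [0.5×15.0 + 10.0] = 0.390 × 17.5 = 6.825 L·cmH2O.
Power = 23 × 6.825 = 156.98 L·cmH2O/min.

157.0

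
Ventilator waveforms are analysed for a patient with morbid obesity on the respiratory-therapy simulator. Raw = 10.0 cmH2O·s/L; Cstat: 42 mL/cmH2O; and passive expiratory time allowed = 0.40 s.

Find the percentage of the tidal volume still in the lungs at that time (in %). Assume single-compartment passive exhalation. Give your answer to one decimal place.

τ = R × C = 10.0 × 42 mL/cmH2O = 10.0 × 0.042 L/cmH2O = 0.42 s.
Passive exhalation: V(t)/V₀ = e^(−t/τ) = e^(−0.40/0.42) = 0.3858.
Fraction remaining = 0.3858 → 38.58%.

38.6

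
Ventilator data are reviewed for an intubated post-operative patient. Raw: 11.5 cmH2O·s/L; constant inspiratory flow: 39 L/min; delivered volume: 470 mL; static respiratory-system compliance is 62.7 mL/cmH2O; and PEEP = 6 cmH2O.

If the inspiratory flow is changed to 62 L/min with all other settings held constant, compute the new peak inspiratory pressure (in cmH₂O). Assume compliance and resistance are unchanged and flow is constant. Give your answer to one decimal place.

25.4

Flow: 39 L/min ÷ 60 = 0.65 L/s.
New flow: 62 L/min ÷ 60 = 1.0333 L/s.
PIP = Vt/C + R·V̇ + PEEP (constant-flow equation of motion).
Only the resistive term changes: ΔPIP = R × ΔV̇ = 11.5 × (1.0333 − 0.65) = 11.5 × 0.3833 = 4.408 cmH2O.
Original PIP = 470/62.7 + 11.5×0.65 + 6 = 20.971 cmH2O; new PIP = 20.971 + (4.408) = 25.379 cmH2O.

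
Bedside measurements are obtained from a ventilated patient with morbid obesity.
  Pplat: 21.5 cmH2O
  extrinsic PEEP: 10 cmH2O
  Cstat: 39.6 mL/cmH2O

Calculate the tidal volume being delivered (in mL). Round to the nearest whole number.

Vt = Cstat × (Pplat − PEEP) = 39.6 × (21.5 − 10) = 39.6 × 11.5 = 455.4 mL.

455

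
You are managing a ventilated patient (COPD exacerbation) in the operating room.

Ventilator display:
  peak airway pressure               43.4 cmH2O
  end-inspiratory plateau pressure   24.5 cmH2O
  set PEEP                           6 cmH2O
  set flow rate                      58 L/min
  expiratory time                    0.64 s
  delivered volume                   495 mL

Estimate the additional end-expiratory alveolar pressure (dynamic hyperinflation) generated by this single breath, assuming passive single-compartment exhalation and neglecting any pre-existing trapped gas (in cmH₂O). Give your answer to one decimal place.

5.4

Flow: 58 L/min ÷ 60 = 0.9667 L/s.
R = (PIP − Pplat)/V̇ = (43.4 − 24.5) / 0.9667 = 18.9/0.9667 = 19.551 cmH2O·s/L.
C = Vt/(Pplat − PEEP) = 495.0 / (24.5 − 6) = 495.0/18.5 = 26.757 mL/cmH2O.
τ = R × C = 19.551 × 0.02676 L/cmH2O = 0.5232 s.
Fraction remaining = e^(−Te/τ) = e^(−0.64/0.5232) = 0.2943; trapped volume = 495.0 × 0.2943 = 145.68 mL.
Additional alveolar pressure from trapping ≈ V_trapped / C = 145.68 / 26.757 = 5.445 cmH2O.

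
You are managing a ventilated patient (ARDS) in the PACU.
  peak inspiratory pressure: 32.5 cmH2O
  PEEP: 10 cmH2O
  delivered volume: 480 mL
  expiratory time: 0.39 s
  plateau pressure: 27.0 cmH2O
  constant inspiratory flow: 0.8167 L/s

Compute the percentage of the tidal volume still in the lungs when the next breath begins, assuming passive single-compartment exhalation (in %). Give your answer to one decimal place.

12.9

R = (PIP − Pplat)/V̇ = (32.5 − 27.0) / 0.8167 = 5.5/0.8167 = 6.734 cmH2O·s/L.
C = Vt/(Pplat − PEEP) = 480.0 / (27.0 − 10) = 480.0/17.0 = 28.235 mL/cmH2O.
τ = R × C = 6.734 × 0.02824 L/cmH2O = 0.1902 s.
Fraction remaining at end-expiration = e^(−Te/τ) = e^(−0.39/0.1902) = 0.1287 → 12.87%.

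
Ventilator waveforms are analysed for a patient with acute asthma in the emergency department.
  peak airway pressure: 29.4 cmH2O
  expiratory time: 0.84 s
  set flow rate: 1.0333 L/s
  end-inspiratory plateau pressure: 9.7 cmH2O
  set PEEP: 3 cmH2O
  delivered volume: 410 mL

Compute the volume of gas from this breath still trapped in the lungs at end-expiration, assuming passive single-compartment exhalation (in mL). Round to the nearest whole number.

R = (PIP − Pplat)/V̇ = (29.4 − 9.7) / 1.0333 = 19.7/1.0333 = 19.065 cmH2O·s/L.
C = Vt/(Pplat − PEEP) = 410.0 / (9.7 − 3) = 410.0/6.7 = 61.194 mL/cmH2O.
τ = R × C = 19.065 × 0.06119 L/cmH2O = 1.167 s.
Fraction remaining = e^(−Te/τ) = e^(−0.84/1.167) = 0.4869.
Trapped volume = 410.0 × 0.4869 = 199.63 mL.

200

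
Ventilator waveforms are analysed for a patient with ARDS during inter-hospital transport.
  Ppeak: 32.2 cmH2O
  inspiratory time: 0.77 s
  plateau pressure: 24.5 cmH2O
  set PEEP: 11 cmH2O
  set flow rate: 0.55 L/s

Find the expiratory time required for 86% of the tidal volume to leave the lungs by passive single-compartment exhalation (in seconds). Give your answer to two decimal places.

Vt = flow × Ti = 0.55 L/s × 0.77 s × 1000 mL/L = 423.5 mL.
R = (PIP − Pplat)/V̇ = (32.2 − 24.5) / 0.55 = 7.7/0.55 = 14.0 cmH2O·s/L.
C = Vt/(Pplat − PEEP) = 423.5 / (24.5 − 11) = 423.5/13.5 = 31.37 mL/cmH2O.
τ = R × C = 14.0 × 0.03137 L/cmH2O = 0.4392 s.
t = −τ·ln(1 − 0.86) = −0.4392·ln(0.14) = 0.8635 s.

0.86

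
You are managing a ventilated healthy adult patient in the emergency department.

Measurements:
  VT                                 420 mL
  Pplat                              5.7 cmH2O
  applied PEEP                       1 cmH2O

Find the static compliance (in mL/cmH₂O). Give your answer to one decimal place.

Cstat = Vt / (Pplat − PEEP) = 420 / (5.7 − 1) = 420 / 4.7 = 89.362 mL/cmH2O.

89.4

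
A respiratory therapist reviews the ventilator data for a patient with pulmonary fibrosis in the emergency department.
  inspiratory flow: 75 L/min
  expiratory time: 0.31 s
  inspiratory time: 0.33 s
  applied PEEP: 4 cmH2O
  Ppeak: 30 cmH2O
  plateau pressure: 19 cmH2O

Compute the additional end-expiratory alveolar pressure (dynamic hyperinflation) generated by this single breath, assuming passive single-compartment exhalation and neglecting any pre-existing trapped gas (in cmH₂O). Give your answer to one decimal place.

4.2

Flow: 75 L/min ÷ 60 = 1.25 L/s.
Vt = flow × Ti = 1.25 L/s × 0.33 s × 1000 mL/L = 412.5 mL.
R = (PIP − Pplat)/V̇ = (30 − 19) / 1.25 = 11.0/1.25 = 8.8 cmH2O·s/L.
C = Vt/(Pplat − PEEP) = 412.5 / (19 − 4) = 412.5/15.0 = 27.5 mL/cmH2O.
τ = R × C = 8.8 × 0.0275 L/cmH2O = 0.242 s.
Fraction remaining = e^(−Te/τ) = e^(−0.31/0.242) = 0.2778; trapped volume = 412.5 × 0.2778 = 114.59 mL.
Additional alveolar pressure from trapping ≈ V_trapped / C = 114.59 / 27.5 = 4.167 cmH2O.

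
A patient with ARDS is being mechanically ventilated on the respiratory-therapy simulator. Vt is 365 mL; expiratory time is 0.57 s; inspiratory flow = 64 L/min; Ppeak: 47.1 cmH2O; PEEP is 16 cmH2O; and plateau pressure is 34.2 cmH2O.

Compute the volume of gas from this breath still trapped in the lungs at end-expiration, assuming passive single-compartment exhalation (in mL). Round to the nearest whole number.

35

Flow: 64 L/min ÷ 60 = 1.0667 L/s.
R = (PIP − Pplat)/V̇ = (47.1 − 34.2) / 1.0667 = 12.9/1.0667 = 12.093 cmH2O·s/L.
C = Vt/(Pplat − PEEP) = 365.0 / (34.2 − 16) = 365.0/18.2 = 20.055 mL/cmH2O.
τ = R × C = 12.093 × 0.02006 L/cmH2O = 0.2426 s.
Fraction remaining = e^(−Te/τ) = e^(−0.57/0.2426) = 0.09541.
Trapped volume = 365.0 × 0.09541 = 34.825 mL.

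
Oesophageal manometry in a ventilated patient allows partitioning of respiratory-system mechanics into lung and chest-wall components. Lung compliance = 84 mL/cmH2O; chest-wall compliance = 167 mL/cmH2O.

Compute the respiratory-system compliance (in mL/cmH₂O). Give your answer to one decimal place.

55.9

Lung and chest wall are elastances in series: 1/Crs = 1/CL + 1/Ccw.
1/Crs = 1/84 + 1/167 = 0.01789.
Crs = 55.897 mL/cmH2O.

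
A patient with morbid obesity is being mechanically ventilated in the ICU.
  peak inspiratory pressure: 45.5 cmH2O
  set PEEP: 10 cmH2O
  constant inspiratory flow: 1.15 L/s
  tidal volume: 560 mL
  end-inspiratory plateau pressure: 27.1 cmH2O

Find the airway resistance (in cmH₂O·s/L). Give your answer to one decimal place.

16.0

Raw = (PIP − Pplat) / flow = (45.5 − 27.1) / 1.15 = 18.4 / 1.15 = 16.0 cmH2O·s/L.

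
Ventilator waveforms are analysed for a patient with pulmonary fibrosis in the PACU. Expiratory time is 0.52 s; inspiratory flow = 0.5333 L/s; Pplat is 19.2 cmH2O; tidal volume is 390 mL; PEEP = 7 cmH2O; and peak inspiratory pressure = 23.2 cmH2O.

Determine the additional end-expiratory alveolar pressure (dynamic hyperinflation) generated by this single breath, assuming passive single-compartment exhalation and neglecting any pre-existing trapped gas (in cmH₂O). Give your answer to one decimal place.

R = (PIP − Pplat)/V̇ = (23.2 − 19.2) / 0.5333 = 4.0/0.5333 = 7.5 cmH2O·s/L.
C = Vt/(Pplat − PEEP) = 390.0 / (19.2 − 7) = 390.0/12.2 = 31.967 mL/cmH2O.
τ = R × C = 7.5 × 0.03197 L/cmH2O = 0.2398 s.
Fraction remaining = e^(−Te/τ) = e^(−0.52/0.2398) = 0.1144; trapped volume = 390.0 × 0.1144 = 44.616 mL.
Additional alveolar pressure from trapping ≈ V_trapped / C = 44.616 / 31.967 = 1.396 cmH2O.

1.4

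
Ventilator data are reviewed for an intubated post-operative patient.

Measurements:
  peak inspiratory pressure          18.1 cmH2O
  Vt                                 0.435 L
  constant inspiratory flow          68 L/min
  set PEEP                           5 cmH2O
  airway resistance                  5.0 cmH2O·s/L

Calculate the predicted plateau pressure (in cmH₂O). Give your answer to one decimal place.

12.4

Flow: 68 L/min ÷ 60 = 1.1333 L/s.
Pplat = PIP − Raw × flow = 18.1 − 5.0 × 1.1333 = 18.1 − 5.667 = 12.433 cmH2O.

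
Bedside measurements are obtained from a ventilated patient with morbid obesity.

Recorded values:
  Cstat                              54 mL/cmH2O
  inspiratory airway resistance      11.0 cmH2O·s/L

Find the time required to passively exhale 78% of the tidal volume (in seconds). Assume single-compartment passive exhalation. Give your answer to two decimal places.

τ = R × C = 11.0 × 54 mL/cmH2O = 11.0 × 0.054 L/cmH2O = 0.594 s.
Exhaled fraction f = 1 − e^(−t/τ) → t = −τ·ln(1 − f) = −0.594·ln(0.22) = 0.8994 s.

0.90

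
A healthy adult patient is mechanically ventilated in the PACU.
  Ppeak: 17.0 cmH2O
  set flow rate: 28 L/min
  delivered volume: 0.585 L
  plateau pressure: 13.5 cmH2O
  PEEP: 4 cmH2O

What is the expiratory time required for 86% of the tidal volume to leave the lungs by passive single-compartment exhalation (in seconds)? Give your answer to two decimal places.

Flow: 28 L/min ÷ 60 = 0.4667 L/s.
R = (PIP − Pplat)/V̇ = (17.0 − 13.5) / 0.4667 = 3.5/0.4667 = 7.499 cmH2O·s/L.
C = Vt/(Pplat − PEEP) = 585.0 / (13.5 − 4) = 585.0/9.5 = 61.579 mL/cmH2O.
τ = R × C = 7.499 × 0.06158 L/cmH2O = 0.4618 s.
t = −τ·ln(1 − 0.86) = −0.4618·ln(0.14) = 0.908 s.

0.91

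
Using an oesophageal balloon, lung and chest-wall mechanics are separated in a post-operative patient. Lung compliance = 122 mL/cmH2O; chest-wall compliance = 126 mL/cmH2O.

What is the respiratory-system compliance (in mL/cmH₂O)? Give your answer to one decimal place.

62.0

Lung and chest wall are elastances in series: 1/Crs = 1/CL + 1/Ccw.
1/Crs = 1/122 + 1/126 = 0.01613.
Crs = 61.996 mL/cmH2O.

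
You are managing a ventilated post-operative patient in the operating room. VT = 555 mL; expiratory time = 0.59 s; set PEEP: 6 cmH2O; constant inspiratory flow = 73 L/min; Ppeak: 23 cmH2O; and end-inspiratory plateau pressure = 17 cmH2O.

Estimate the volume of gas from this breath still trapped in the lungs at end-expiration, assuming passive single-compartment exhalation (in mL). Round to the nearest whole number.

52

Flow: 73 L/min ÷ 60 = 1.2167 L/s.
R = (PIP − Pplat)/V̇ = (23 − 17) / 1.2167 = 6.0/1.2167 = 4.931 cmH2O·s/L.
C = Vt/(Pplat − PEEP) = 555.0 / (17 − 6) = 555.0/11.0 = 50.455 mL/cmH2O.
τ = R × C = 4.931 × 0.05046 L/cmH2O = 0.2488 s.
Fraction remaining = e^(−Te/τ) = e^(−0.59/0.2488) = 0.09335.
Trapped volume = 555.0 × 0.09335 = 51.809 mL.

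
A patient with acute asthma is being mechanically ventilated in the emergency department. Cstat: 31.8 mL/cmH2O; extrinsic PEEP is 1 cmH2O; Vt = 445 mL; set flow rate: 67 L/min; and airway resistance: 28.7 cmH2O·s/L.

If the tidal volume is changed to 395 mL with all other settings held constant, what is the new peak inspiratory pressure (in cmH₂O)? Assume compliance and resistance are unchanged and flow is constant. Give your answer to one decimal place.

45.5

Flow: 67 L/min ÷ 60 = 1.1167 L/s.
PIP = Vt/C + R·V̇ + PEEP (constant-flow equation of motion).
Only the elastic term changes: ΔPIP = ΔVt / C = (395 − 445) / 31.8 = -1.572 cmH2O.
Original PIP = 445/31.8 + 28.7×1.1167 + 1 = 47.043 cmH2O; new PIP = 47.043 + (-1.572) = 45.471 cmH2O.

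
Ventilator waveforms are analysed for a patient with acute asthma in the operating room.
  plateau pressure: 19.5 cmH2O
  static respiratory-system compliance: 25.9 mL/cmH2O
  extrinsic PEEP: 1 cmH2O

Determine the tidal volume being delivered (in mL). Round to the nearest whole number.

Vt = Cstat × (Pplat − PEEP) = 25.9 × (19.5 − 1) = 25.9 × 18.5 = 479.15 mL.

479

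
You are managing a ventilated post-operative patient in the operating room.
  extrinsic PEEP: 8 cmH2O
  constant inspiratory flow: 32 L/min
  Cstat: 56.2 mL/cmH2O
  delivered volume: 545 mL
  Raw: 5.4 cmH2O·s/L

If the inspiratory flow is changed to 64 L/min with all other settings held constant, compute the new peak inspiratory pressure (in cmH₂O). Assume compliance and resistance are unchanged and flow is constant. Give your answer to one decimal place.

Flow: 32 L/min ÷ 60 = 0.5333 L/s.
New flow: 64 L/min ÷ 60 = 1.0667 L/s.
PIP = Vt/C + R·V̇ + PEEP (constant-flow equation of motion).
Only the resistive term changes: ΔPIP = R × ΔV̇ = 5.4 × (1.0667 − 0.5333) = 5.4 × 0.5334 = 2.88 cmH2O.
Original PIP = 545/56.2 + 5.4×0.5333 + 8 = 20.577 cmH2O; new PIP = 20.577 + (2.88) = 23.457 cmH2O.

23.5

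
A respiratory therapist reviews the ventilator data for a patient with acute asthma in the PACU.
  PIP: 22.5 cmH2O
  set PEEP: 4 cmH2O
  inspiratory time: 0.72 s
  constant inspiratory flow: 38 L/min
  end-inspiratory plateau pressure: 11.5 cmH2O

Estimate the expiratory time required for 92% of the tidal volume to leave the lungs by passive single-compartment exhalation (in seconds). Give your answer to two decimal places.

2.67

Flow: 38 L/min ÷ 60 = 0.6333 L/s.
Vt = flow × Ti = 0.6333 L/s × 0.72 s × 1000 mL/L = 455.98 mL.
R = (PIP − Pplat)/V̇ = (22.5 − 11.5) / 0.6333 = 11.0/0.6333 = 17.369 cmH2O·s/L.
C = Vt/(Pplat − PEEP) = 455.98 / (11.5 − 4) = 455.98/7.5 = 60.797 mL/cmH2O.
τ = R × C = 17.369 × 0.0608 L/cmH2O = 1.056 s.
t = −τ·ln(1 − 0.92) = −1.056·ln(0.08) = 2.667 s.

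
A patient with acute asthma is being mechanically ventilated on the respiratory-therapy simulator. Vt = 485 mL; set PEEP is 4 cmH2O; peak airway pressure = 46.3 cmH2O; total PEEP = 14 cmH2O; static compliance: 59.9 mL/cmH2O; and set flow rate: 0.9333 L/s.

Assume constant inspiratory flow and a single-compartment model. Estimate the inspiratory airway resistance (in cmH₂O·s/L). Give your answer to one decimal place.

Total PEEP = 14 cmH2O (set 4 + intrinsic 10); this is the baseline alveolar pressure.
Equation of motion (constant flow): PIP = Vt/C + R·V̇ + PEEP.
R·V̇ = PIP − Vt/C − PEEP = 46.3 − 485/59.9 − 14 = 46.3 − 8.097 − 14 = 24.203 cmH2O.
R = 24.203 / 0.9333 = 25.933 cmH2O·s/L.

25.9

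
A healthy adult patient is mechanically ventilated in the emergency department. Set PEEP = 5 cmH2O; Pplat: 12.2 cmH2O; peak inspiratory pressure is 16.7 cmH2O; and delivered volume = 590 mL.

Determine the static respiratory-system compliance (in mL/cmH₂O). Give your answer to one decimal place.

Cstat = Vt / (Pplat − PEEP) = 590 / (12.2 − 5) = 590 / 7.2 = 81.944 mL/cmH2O.

81.9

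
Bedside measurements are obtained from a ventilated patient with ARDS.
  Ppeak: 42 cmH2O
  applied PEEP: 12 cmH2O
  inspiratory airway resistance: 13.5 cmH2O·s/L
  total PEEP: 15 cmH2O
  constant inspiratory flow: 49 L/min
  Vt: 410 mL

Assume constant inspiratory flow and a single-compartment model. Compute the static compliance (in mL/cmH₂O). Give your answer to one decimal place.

25.7

Flow: 49 L/min ÷ 60 = 0.8167 L/s.
Total PEEP = 15 cmH2O (set 12 + intrinsic 3); this is the baseline alveolar pressure.
Equation of motion (constant flow): PIP = Vt/C + R·V̇ + PEEP.
Vt/C = PIP − R·V̇ − PEEP = 42 − 13.5×0.8167 − 15 = 42 − 11.025 − 15 = 15.975 cmH2O.
C = Vt / 15.975 = 410 / 15.975 = 25.665 mL/cmH2O.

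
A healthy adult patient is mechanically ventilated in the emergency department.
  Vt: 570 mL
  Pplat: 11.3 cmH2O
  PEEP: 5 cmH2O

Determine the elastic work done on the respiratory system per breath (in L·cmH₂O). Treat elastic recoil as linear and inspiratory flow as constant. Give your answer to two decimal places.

Elastic work ≈ ½ × (Pplat − PEEP) × Vt = 0.5 × (11.3 − 5) × 0.570 L = 0.5 × 6.3 × 0.570 = 1.796 L·cmH2O.

1.80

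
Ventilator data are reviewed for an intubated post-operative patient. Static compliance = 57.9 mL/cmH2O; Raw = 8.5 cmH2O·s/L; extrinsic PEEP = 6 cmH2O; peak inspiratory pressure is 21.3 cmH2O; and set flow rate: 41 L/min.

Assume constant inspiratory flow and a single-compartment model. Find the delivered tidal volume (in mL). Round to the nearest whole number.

550

Flow: 41 L/min ÷ 60 = 0.6833 L/s.
Equation of motion (constant flow): PIP = Vt/C + R·V̇ + PEEP.
Vt/C = PIP − R·V̇ − PEEP = 21.3 − 5.808 − 6 = 9.492 cmH2O.
Vt = C × 9.492 = 57.9 × 9.492 = 549.59 mL.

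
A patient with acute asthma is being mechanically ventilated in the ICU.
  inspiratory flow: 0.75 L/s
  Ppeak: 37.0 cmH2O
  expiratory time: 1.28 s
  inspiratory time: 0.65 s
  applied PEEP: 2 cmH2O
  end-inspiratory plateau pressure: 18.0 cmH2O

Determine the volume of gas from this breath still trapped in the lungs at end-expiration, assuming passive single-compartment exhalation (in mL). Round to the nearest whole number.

93

Vt = flow × Ti = 0.75 L/s × 0.65 s × 1000 mL/L = 487.5 mL.
R = (PIP − Pplat)/V̇ = (37.0 − 18.0) / 0.75 = 19.0/0.75 = 25.333 cmH2O·s/L.
C = Vt/(Pplat − PEEP) = 487.5 / (18.0 − 2) = 487.5/16.0 = 30.469 mL/cmH2O.
τ = R × C = 25.333 × 0.03047 L/cmH2O = 0.7719 s.
Fraction remaining = e^(−Te/τ) = e^(−1.28/0.7719) = 0.1905.
Trapped volume = 487.5 × 0.1905 = 92.869 mL.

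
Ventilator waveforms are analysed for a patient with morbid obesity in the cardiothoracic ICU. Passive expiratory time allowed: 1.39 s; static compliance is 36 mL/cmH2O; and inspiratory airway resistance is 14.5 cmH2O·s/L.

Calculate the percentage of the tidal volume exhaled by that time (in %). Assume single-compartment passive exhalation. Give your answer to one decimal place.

τ = R × C = 14.5 × 36 mL/cmH2O = 14.5 × 0.036 L/cmH2O = 0.522 s.
Passive exhalation: V(t)/V₀ = e^(−t/τ) = e^(−1.39/0.522) = 0.06975.
Fraction exhaled = 1 − 0.06975 = 0.9303 → 93.03%.

93.0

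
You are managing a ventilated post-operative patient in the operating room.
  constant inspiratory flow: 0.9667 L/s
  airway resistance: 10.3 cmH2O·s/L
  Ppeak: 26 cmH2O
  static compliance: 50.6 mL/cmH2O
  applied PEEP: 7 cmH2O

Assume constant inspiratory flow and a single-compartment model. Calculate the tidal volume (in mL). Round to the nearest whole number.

458

Equation of motion (constant flow): PIP = Vt/C + R·V̇ + PEEP.
Vt/C = PIP − R·V̇ − PEEP = 26 − 9.957 − 7 = 9.043 cmH2O.
Vt = C × 9.043 = 50.6 × 9.043 = 457.58 mL.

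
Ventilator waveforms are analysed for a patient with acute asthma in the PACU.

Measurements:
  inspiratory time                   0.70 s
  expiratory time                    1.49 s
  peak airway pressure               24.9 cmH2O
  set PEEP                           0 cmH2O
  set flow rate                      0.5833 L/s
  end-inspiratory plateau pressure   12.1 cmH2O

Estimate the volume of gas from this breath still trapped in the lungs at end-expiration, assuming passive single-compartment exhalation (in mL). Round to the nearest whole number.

55

Vt = flow × Ti = 0.5833 L/s × 0.70 s × 1000 mL/L = 408.31 mL.
R = (PIP − Pplat)/V̇ = (24.9 − 12.1) / 0.5833 = 12.8/0.5833 = 21.944 cmH2O·s/L.
C = Vt/(Pplat − PEEP) = 408.31 / (12.1 − 0) = 408.31/12.1 = 33.745 mL/cmH2O.
τ = R × C = 21.944 × 0.03375 L/cmH2O = 0.7406 s.
Fraction remaining = e^(−Te/τ) = e^(−1.49/0.7406) = 0.1337.
Trapped volume = 408.31 × 0.1337 = 54.591 mL.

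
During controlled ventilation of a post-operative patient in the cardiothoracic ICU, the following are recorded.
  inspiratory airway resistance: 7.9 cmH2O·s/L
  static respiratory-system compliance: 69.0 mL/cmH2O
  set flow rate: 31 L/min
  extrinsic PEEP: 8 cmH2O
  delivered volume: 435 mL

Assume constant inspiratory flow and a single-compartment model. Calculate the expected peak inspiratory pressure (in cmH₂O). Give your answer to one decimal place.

18.4

Flow: 31 L/min ÷ 60 = 0.5167 L/s.
Equation of motion (constant flow): PIP = Vt/C + R·V̇ + PEEP.
PIP = 435/69.0 + 7.9×0.5167 + 8 = 6.304 + 4.082 + 8 = 18.386 cmH2O.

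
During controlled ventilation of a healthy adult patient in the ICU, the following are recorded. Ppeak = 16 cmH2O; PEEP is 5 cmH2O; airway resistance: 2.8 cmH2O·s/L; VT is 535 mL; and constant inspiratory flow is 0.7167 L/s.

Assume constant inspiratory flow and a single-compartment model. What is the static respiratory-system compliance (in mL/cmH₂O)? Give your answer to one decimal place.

59.5

Equation of motion (constant flow): PIP = Vt/C + R·V̇ + PEEP.
Vt/C = PIP − R·V̇ − PEEP = 16 − 2.8×0.7167 − 5 = 16 − 2.007 − 5 = 8.993 cmH2O.
C = Vt / 8.993 = 535 / 8.993 = 59.491 mL/cmH2O.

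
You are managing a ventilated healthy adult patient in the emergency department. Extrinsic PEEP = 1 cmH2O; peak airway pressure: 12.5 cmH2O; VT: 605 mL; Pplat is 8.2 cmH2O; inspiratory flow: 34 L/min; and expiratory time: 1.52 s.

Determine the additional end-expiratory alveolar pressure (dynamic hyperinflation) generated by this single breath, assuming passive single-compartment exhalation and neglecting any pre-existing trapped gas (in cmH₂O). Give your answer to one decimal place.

Flow: 34 L/min ÷ 60 = 0.5667 L/s.
R = (PIP − Pplat)/V̇ = (12.5 − 8.2) / 0.5667 = 4.3/0.5667 = 7.588 cmH2O·s/L.
C = Vt/(Pplat − PEEP) = 605.0 / (8.2 − 1) = 605.0/7.2 = 84.028 mL/cmH2O.
τ = R × C = 7.588 × 0.08403 L/cmH2O = 0.6376 s.
Fraction remaining = e^(−Te/τ) = e^(−1.52/0.6376) = 0.09219; trapped volume = 605.0 × 0.09219 = 55.775 mL.
Additional alveolar pressure from trapping ≈ V_trapped / C = 55.775 / 84.028 = 0.6638 cmH2O.

0.7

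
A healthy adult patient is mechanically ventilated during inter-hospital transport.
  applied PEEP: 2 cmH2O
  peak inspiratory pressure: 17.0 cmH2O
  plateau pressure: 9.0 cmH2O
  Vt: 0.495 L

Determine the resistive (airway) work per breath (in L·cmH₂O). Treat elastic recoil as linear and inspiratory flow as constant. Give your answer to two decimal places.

3.96

With constant inspiratory flow the resistive pressure is constant at PIP − Pplat = 17.0 − 9.0 = 8.0 cmH2O, so resistive work = 8.0 × 0.495 = 3.96 L·cmH2O.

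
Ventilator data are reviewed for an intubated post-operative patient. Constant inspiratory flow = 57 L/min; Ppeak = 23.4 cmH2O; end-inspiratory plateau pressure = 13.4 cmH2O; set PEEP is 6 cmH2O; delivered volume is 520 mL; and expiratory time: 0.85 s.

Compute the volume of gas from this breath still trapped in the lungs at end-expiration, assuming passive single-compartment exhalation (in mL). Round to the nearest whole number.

165

Flow: 57 L/min ÷ 60 = 0.95 L/s.
R = (PIP − Pplat)/V̇ = (23.4 − 13.4) / 0.95 = 10.0/0.95 = 10.526 cmH2O·s/L.
C = Vt/(Pplat − PEEP) = 520.0 / (13.4 − 6) = 520.0/7.4 = 70.27 mL/cmH2O.
τ = R × C = 10.526 × 0.07027 L/cmH2O = 0.7397 s.
Fraction remaining = e^(−Te/τ) = e^(−0.85/0.7397) = 0.3169.
Trapped volume = 520.0 × 0.3169 = 164.79 mL.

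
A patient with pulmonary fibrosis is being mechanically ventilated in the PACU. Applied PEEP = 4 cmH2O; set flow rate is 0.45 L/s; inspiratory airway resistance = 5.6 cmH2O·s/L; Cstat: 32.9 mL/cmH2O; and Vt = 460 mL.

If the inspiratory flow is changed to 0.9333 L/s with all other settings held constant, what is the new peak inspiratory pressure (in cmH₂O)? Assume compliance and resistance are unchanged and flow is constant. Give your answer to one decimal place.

PIP = Vt/C + R·V̇ + PEEP (constant-flow equation of motion).
Only the resistive term changes: ΔPIP = R × ΔV̇ = 5.6 × (0.9333 − 0.45) = 5.6 × 0.4833 = 2.706 cmH2O.
Original PIP = 460/32.9 + 5.6×0.45 + 4 = 20.502 cmH2O; new PIP = 20.502 + (2.706) = 23.208 cmH2O.

23.2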